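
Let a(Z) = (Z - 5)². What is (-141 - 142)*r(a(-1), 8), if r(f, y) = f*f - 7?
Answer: -364787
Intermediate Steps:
a(Z) = (-5 + Z)²
r(f, y) = -7 + f² (r(f, y) = f² - 7 = -7 + f²)
(-141 - 142)*r(a(-1), 8) = (-141 - 142)*(-7 + ((-5 - 1)²)²) = -283*(-7 + ((-6)²)²) = -283*(-7 + 36²) = -283*(-7 + 1296) = -283*1289 = -364787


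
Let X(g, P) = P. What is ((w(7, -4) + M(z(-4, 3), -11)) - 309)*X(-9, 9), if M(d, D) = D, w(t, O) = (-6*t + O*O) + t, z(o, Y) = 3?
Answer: -3051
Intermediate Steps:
w(t, O) = O² - 5*t (w(t, O) = (-6*t + O²) + t = (O² - 6*t) + t = O² - 5*t)
((w(7, -4) + M(z(-4, 3), -11)) - 309)*X(-9, 9) = ((((-4)² - 5*7) - 11) - 309)*9 = (((16 - 35) - 11) - 309)*9 = ((-19 - 11) - 309)*9 = (-30 - 309)*9 = -339*9 = -3051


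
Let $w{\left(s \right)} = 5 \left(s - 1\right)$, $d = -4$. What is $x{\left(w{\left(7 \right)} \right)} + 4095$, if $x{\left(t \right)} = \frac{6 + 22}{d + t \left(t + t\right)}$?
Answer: $\frac{1838662}{449} \approx 4095.0$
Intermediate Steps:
$w{\left(s \right)} = -5 + 5 s$ ($w{\left(s \right)} = 5 \left(-1 + s\right) = -5 + 5 s$)
$x{\left(t \right)} = \frac{28}{-4 + 2 t^{2}}$ ($x{\left(t \right)} = \frac{6 + 22}{-4 + t \left(t + t\right)} = \frac{28}{-4 + t 2 t} = \frac{28}{-4 + 2 t^{2}}$)
$x{\left(w{\left(7 \right)} \right)} + 4095 = \frac{14}{-2 + \left(-5 + 5 \cdot 7\right)^{2}} + 4095 = \frac{14}{-2 + \left(-5 + 35\right)^{2}} + 4095 = \frac{14}{-2 + 30^{2}} + 4095 = \frac{14}{-2 + 900} + 4095 = \frac{14}{898} + 4095 = 14 \cdot \frac{1}{898} + 4095 = \frac{7}{449} + 4095 = \frac{1838662}{449}$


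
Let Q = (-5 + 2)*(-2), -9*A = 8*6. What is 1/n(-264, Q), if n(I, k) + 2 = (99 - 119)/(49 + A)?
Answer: -131/322 ≈ -0.40683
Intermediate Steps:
A = -16/3 (A = -8*6/9 = -⅑*48 = -16/3 ≈ -5.3333)
Q = 6 (Q = -3*(-2) = 6)
n(I, k) = -322/131 (n(I, k) = -2 + (99 - 119)/(49 - 16/3) = -2 - 20/131/3 = -2 - 20*3/131 = -2 - 60/131 = -322/131)
1/n(-264, Q) = 1/(-322/131) = -131/322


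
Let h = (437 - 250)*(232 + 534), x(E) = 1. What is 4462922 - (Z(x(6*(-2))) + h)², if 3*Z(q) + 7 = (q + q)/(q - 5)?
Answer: -82052365753/4 ≈ -2.0513e+10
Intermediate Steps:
Z(q) = -7/3 + 2*q/(3*(-5 + q)) (Z(q) = -7/3 + ((q + q)/(q - 5))/3 = -7/3 + ((2*q)/(-5 + q))/3 = -7/3 + (2*q/(-5 + q))/3 = -7/3 + 2*q/(3*(-5 + q)))
h = 143242 (h = 187*766 = 143242)
4462922 - (Z(x(6*(-2))) + h)² = 4462922 - (5*(7 - 1*1)/(3*(-5 + 1)) + 143242)² = 4462922 - ((5/3)*(7 - 1)/(-4) + 143242)² = 4462922 - ((5/3)*(-¼)*6 + 143242)² = 4462922 - (-5/2 + 143242)² = 4462922 - (286479/2)² = 4462922 - 1*82070217441/4 = 4462922 - 82070217441/4 = -82052365753/4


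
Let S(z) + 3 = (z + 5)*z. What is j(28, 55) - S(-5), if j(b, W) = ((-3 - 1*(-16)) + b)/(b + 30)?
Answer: 215/58 ≈ 3.7069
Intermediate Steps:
S(z) = -3 + z*(5 + z) (S(z) = -3 + (z + 5)*z = -3 + (5 + z)*z = -3 + z*(5 + z))
j(b, W) = (13 + b)/(30 + b) (j(b, W) = ((-3 + 16) + b)/(30 + b) = (13 + b)/(30 + b))
j(28, 55) - S(-5) = (13 + 28)/(30 + 28) - (-3 + (-5)**2 + 5*(-5)) = 41/58 - (-3 + 25 - 25) = (1/58)*41 - 1*(-3) = 41/58 + 3 = 215/58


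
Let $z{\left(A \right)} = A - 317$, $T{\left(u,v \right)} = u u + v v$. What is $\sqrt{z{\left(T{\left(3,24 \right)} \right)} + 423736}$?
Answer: $2 \sqrt{106001} \approx 651.16$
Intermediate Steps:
$T{\left(u,v \right)} = u^{2} + v^{2}$
$z{\left(A \right)} = -317 + A$ ($z{\left(A \right)} = A - 317 = -317 + A$)
$\sqrt{z{\left(T{\left(3,24 \right)} \right)} + 423736} = \sqrt{\left(-317 + \left(3^{2} + 24^{2}\right)\right) + 423736} = \sqrt{\left(-317 + \left(9 + 576\right)\right) + 423736} = \sqrt{\left(-317 + 585\right) + 423736} = \sqrt{268 + 423736} = \sqrt{424004} = 2 \sqrt{106001}$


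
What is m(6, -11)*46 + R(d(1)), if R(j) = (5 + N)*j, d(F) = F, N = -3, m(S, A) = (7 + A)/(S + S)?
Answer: -40/3 ≈ -13.333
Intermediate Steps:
m(S, A) = (7 + A)/(2*S) (m(S, A) = (7 + A)/((2*S)) = (7 + A)*(1/(2*S)) = (7 + A)/(2*S))
R(j) = 2*j (R(j) = (5 - 3)*j = 2*j)
m(6, -11)*46 + R(d(1)) = ((½)*(7 - 11)/6)*46 + 2*1 = ((½)*(⅙)*(-4))*46 + 2 = -⅓*46 + 2 = -46/3 + 2 = -40/3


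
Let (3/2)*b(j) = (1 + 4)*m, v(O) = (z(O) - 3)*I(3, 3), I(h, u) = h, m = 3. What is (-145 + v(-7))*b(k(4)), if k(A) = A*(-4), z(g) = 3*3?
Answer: -1270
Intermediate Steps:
z(g) = 9
v(O) = 18 (v(O) = (9 - 3)*3 = 6*3 = 18)
k(A) = -4*A
b(j) = 10 (b(j) = 2*((1 + 4)*3)/3 = 2*(5*3)/3 = (⅔)*15 = 10)
(-145 + v(-7))*b(k(4)) = (-145 + 18)*10 = -127*10 = -1270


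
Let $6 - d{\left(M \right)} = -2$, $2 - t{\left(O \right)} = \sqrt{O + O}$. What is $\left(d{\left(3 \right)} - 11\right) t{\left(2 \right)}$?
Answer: $0$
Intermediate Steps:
$t{\left(O \right)} = 2 - \sqrt{2} \sqrt{O}$ ($t{\left(O \right)} = 2 - \sqrt{O + O} = 2 - \sqrt{2 O} = 2 - \sqrt{2} \sqrt{O}$)
$d{\left(M \right)} = 8$ ($d{\left(M \right)} = 6 - -2 = 6 + 2 = 8$)
$\left(d{\left(3 \right)} - 11\right) t{\left(2 \right)} = \left(8 - 11\right) \left(2 - \sqrt{2} \sqrt{2}\right) = - 3 \left(2 - 2\right) = \left(-3\right) 0 = 0$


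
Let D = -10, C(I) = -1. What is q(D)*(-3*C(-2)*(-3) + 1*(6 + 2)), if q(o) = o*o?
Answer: -100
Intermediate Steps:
q(o) = o²
q(D)*(-3*C(-2)*(-3) + 1*(6 + 2)) = (-10)²*(-3*(-1)*(-3) + 1*(6 + 2)) = 100*(3*(-3) + 1*8) = 100*(-9 + 8) = 100*(-1) = -100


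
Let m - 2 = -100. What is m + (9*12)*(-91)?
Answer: -9926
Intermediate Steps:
m = -98 (m = 2 - 100 = -98)
m + (9*12)*(-91) = -98 + (9*12)*(-91) = -98 + 108*(-91) = -98 - 9828 = -9926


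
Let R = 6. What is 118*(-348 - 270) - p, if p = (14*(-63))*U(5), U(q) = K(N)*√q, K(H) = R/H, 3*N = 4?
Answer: -72924 + 3969*√5 ≈ -64049.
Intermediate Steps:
N = 4/3 (N = (⅓)*4 = 4/3 ≈ 1.3333)
K(H) = 6/H
U(q) = 9*√q/2 (U(q) = (6/(4/3))*√q = (6*(¾))*√q = 9*√q/2)
p = -3969*√5 (p = (14*(-63))*(9*√5/2) = -3969*√5 ≈ -8875.0)
118*(-348 - 270) - p = 118*(-348 - 270) - (-3969)*√5 = 118*(-618) + 3969*√5 = -72924 + 3969*√5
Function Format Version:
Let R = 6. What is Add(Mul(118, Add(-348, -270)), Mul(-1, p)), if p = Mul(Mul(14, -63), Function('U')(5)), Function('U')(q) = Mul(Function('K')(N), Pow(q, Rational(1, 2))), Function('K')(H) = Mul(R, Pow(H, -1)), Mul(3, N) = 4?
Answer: Add(-72924, Mul(3969, Pow(5, Rational(1, 2)))) ≈ -64049.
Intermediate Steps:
N = Rational(4, 3) (N = Mul(Rational(1, 3), 4) = Rational(4, 3) ≈ 1.3333)
Function('K')(H) = Mul(6, Pow(H, -1))
Function('U')(q) = Mul(Rational(9, 2), Pow(q, Rational(1, 2))) (Function('U')(q) = Mul(Mul(6, Pow(Rational(4, 3), -1)), Pow(q, Rational(1, 2))) = Mul(Mul(6, Rational(3, 4)), Pow(q, Rational(1, 2))) = Mul(Rational(9, 2), Pow(q, Rational(1, 2))))
p = Mul(-3969, Pow(5, Rational(1, 2))) (p = Mul(Mul(14, -63), Mul(Rational(9, 2), Pow(5, Rational(1, 2)))) = Mul(-882, Mul(Rational(9, 2), Pow(5, Rational(1, 2)))) = Mul(-3969, Pow(5, Rational(1, 2))) ≈ -8875.0)
Add(Mul(118, Add(-348, -270)), Mul(-1, p)) = Add(Mul(118, Add(-348, -270)), Mul(-1, Mul(-3969, Pow(5, Rational(1, 2))))) = Add(Mul(118, -618), Mul(3969, Pow(5, Rational(1, 2)))) = Add(-72924, Mul(3969, Pow(5, Rational(1, 2))))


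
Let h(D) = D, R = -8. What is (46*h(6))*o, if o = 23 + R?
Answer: 4140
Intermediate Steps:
o = 15 (o = 23 - 8 = 15)
(46*h(6))*o = (46*6)*15 = 276*15 = 4140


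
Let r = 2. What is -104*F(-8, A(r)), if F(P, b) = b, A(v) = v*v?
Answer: -416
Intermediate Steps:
A(v) = v²
-104*F(-8, A(r)) = -104*2² = -104*4 = -416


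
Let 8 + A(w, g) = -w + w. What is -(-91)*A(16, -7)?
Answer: -728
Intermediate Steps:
A(w, g) = -8 (A(w, g) = -8 + (-w + w) = -8 + 0 = -8)
-(-91)*A(16, -7) = -(-91)*(-8) = -1*728 = -728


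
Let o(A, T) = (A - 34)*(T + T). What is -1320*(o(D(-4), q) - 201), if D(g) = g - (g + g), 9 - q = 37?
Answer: -1952280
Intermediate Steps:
q = -28 (q = 9 - 1*37 = 9 - 37 = -28)
D(g) = -g (D(g) = g - 2*g = -g)
o(A, T) = 2*T*(-34 + A) (o(A, T) = (-34 + A)*(2*T) = 2*T*(-34 + A))
-1320*(o(D(-4), q) - 201) = -1320*(2*(-28)*(-34 - 1*(-4)) - 201) = -1320*(2*(-28)*(-34 + 4) - 201) = -1320*(2*(-28)*(-30) - 201) = -1320*(1680 - 201) = -1320*1479 = -1952280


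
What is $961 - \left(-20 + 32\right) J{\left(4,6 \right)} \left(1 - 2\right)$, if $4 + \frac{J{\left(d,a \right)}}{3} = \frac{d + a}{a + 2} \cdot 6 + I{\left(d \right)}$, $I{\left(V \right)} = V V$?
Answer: $1663$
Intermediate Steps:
$I{\left(V \right)} = V^{2}$
$J{\left(d,a \right)} = -12 + 3 d^{2} + \frac{18 \left(a + d\right)}{2 + a}$ ($J{\left(d,a \right)} = -12 + 3 \left(\frac{d + a}{a + 2} \cdot 6 + d^{2}\right) = -12 + 3 \left(\frac{a + d}{2 + a} 6 + d^{2}\right) = -12 + 3 \left(\frac{6 \left(a + d\right)}{2 + a} + d^{2}\right) = -12 + 3 \left(d^{2} + \frac{6 \left(a + d\right)}{2 + a}\right) = -12 + \left(3 d^{2} + \frac{18 \left(a + d\right)}{2 + a}\right) = -12 + 3 d^{2} + \frac{18 \left(a + d\right)}{2 + a}$)
$961 - \left(-20 + 32\right) J{\left(4,6 \right)} \left(1 - 2\right) = 961 - \left(-20 + 32\right) \frac{3 \left(-8 + 2 \cdot 6 + 2 \cdot 4^{2} + 6 \cdot 4 + 6 \cdot 4^{2}\right)}{2 + 6} \left(1 - 2\right) = 961 - 12 \frac{3 \left(-8 + 12 + 2 \cdot 16 + 24 + 6 \cdot 16\right)}{8} \left(-1\right) = 961 - 12 \cdot 3 \cdot \frac{1}{8} \left(-8 + 12 + 32 + 24 + 96\right) \left(-1\right) = 961 - 12 \cdot 3 \cdot \frac{1}{8} \cdot 156 \left(-1\right) = 961 - 12 \cdot \frac{117}{2} \left(-1\right) = 961 - 12 \left(- \frac{117}{2}\right) = 961 - -702 = 961 + 702 = 1663$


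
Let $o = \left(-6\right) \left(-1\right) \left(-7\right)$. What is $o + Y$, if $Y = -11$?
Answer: $-53$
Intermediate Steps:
$o = -42$ ($o = 6 \left(-7\right) = -42$)
$o + Y = -42 - 11 = -53$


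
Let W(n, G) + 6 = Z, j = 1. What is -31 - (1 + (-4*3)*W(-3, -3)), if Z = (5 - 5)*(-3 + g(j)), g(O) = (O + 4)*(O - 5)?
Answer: -104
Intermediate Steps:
g(O) = (-5 + O)*(4 + O) (g(O) = (4 + O)*(-5 + O) = (-5 + O)*(4 + O))
Z = 0 (Z = (5 - 5)*(-3 + (-20 + 1² - 1*1)) = 0*(-3 + (-20 + 1 - 1)) = 0*(-3 - 20) = 0*(-23) = 0)
W(n, G) = -6 (W(n, G) = -6 + 0 = -6)
-31 - (1 + (-4*3)*W(-3, -3)) = -31 - (1 - 4*3*(-6)) = -31 - (1 - 12*(-6)) = -31 - (1 + 72) = -31 - 1*73 = -31 - 73 = -104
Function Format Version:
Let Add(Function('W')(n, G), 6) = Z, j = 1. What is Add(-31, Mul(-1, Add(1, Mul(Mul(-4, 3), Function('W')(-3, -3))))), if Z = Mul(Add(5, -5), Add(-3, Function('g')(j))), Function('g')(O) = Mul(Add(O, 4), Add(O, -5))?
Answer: -104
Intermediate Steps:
Function('g')(O) = Mul(Add(-5, O), Add(4, O)) (Function('g')(O) = Mul(Add(4, O), Add(-5, O)) = Mul(Add(-5, O), Add(4, O)))
Z = 0 (Z = Mul(Add(5, -5), Add(-3, Add(-20, Pow(1, 2), Mul(-1, 1)))) = Mul(0, Add(-3, Add(-20, 1, -1))) = Mul(0, Add(-3, -20)) = Mul(0, -23) = 0)
Function('W')(n, G) = -6 (Function('W')(n, G) = Add(-6, 0) = -6)
Add(-31, Mul(-1, Add(1, Mul(Mul(-4, 3), Function('W')(-3, -3))))) = Add(-31, Mul(-1, Add(1, Mul(Mul(-4, 3), -6)))) = Add(-31, Mul(-1, Add(1, Mul(-12, -6)))) = Add(-31, Mul(-1, Add(1, 72))) = Add(-31, Mul(-1, 73)) = Add(-31, -73) = -104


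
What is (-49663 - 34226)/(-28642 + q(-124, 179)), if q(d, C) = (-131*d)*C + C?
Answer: -83889/2879213 ≈ -0.029136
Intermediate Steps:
q(d, C) = C - 131*C*d (q(d, C) = -131*C*d + C = C - 131*C*d)
(-49663 - 34226)/(-28642 + q(-124, 179)) = (-49663 - 34226)/(-28642 + 179*(1 - 131*(-124))) = -83889/(-28642 + 179*(1 + 16244)) = -83889/(-28642 + 179*16245) = -83889/(-28642 + 2907855) = -83889/2879213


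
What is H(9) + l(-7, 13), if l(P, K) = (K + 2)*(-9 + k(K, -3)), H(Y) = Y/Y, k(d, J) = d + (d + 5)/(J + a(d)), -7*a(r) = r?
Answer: 92/17 ≈ 5.4118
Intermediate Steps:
a(r) = -r/7
k(d, J) = d + (5 + d)/(J - d/7) (k(d, J) = d + (d + 5)/(J - d/7) = d + (5 + d)/(J - d/7))
H(Y) = 1
l(P, K) = (-9 + (35 - K² - 14*K)/(-21 - K))*(2 + K) (l(P, K) = (K + 2)*(-9 + (35 - K² + 7*K + 7*(-3)*K)/(-K + 7*(-3))) = (2 + K)*(-9 + (35 - K² + 7*K - 21*K)/(-K - 21)) = (2 + K)*(-9 + (35 - K² - 14*K)/(-21 - K)) = (-9 + (35 - K² - 14*K)/(-21 - K))*(2 + K))
H(9) + l(-7, 13) = 1 + (-448 + 13³ - 214*13 + 7*13²)/(21 + 13) = 1 + (-448 + 2197 - 2782 + 7*169)/34 = 1 + (-448 + 2197 - 2782 + 1183)/34 = 1 + (1/34)*150 = 1 + 75/17 = 92/17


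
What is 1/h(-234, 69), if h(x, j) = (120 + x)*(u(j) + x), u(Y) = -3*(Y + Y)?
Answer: 1/73872 ≈ 1.3537e-5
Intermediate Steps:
u(Y) = -6*Y (u(Y) = -3*2*Y = -6*Y)
h(x, j) = (120 + x)*(x - 6*j) (h(x, j) = (120 + x)*(-6*j + x) = (120 + x)*(x - 6*j))
1/h(-234, 69) = 1/((-234)**2 - 720*69 + 120*(-234) - 6*69*(-234)) = 1/(54756 - 49680 - 28080 + 96876) = 1/73872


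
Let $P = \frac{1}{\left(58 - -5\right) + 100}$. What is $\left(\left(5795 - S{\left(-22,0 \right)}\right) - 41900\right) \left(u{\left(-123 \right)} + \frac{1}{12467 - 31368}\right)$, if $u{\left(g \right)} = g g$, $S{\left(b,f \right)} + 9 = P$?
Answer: $- \frac{1682448423968972}{3080863} \approx -5.461 \cdot 10^{8}$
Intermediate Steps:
$P = \frac{1}{163}$ ($P = \frac{1}{\left(58 + 5\right) + 100} = \frac{1}{63 + 100} = \frac{1}{163} \approx 0.006135$)
$S{\left(b,f \right)} = - \frac{1466}{163}$ ($S{\left(b,f \right)} = -9 + \frac{1}{163} = - \frac{1466}{163}$)
$u{\left(g \right)} = g^{2}$
$\left(\left(5795 - S{\left(-22,0 \right)}\right) - 41900\right) \left(u{\left(-123 \right)} + \frac{1}{12467 - 31368}\right) = \left(\left(5795 - - \frac{1466}{163}\right) - 41900\right) \left(\left(-123\right)^{2} + \frac{1}{12467 - 31368}\right) = \left(\left(5795 + \frac{1466}{163}\right) - 41900\right) \left(15129 + \frac{1}{-18901}\right) = \left(\frac{946051}{163} - 41900\right) \left(15129 - \frac{1}{18901}\right) = \left(- \frac{5883649}{163}\right) \frac{285953228}{18901} = - \frac{1682448423968972}{3080863}$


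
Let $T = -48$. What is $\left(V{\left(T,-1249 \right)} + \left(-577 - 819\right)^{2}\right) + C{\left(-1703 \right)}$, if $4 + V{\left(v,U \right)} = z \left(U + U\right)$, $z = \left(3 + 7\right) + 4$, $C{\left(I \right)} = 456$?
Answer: $1914296$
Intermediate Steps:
$z = 14$ ($z = 10 + 4 = 14$)
$V{\left(v,U \right)} = -4 + 28 U$ ($V{\left(v,U \right)} = -4 + 14 \left(U + U\right) = -4 + 14 \cdot 2 U = -4 + 28 U$)
$\left(V{\left(T,-1249 \right)} + \left(-577 - 819\right)^{2}\right) + C{\left(-1703 \right)} = \left(\left(-4 + 28 \left(-1249\right)\right) + \left(-577 - 819\right)^{2}\right) + 456 = \left(\left(-4 - 34972\right) + \left(-1396\right)^{2}\right) + 456 = \left(-34976 + 1948816\right) + 456 = 1913840 + 456 = 1914296$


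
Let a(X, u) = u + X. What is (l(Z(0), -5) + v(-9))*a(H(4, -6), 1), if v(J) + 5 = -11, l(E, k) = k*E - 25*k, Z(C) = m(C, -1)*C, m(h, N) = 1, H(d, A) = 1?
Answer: 218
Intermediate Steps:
Z(C) = C (Z(C) = 1*C = C)
l(E, k) = -25*k + E*k (l(E, k) = E*k - 25*k = -25*k + E*k)
a(X, u) = X + u
v(J) = -16 (v(J) = -5 - 11 = -16)
(l(Z(0), -5) + v(-9))*a(H(4, -6), 1) = (-5*(-25 + 0) - 16)*(1 + 1) = (-5*(-25) - 16)*2 = (125 - 16)*2 = 109*2 = 218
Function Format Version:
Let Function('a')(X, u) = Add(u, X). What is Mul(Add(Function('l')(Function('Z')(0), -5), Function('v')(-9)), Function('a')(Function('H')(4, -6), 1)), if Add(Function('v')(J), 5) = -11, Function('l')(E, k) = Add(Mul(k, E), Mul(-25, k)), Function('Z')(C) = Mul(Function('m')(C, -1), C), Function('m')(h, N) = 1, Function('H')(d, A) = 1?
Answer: 218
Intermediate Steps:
Function('Z')(C) = C (Function('Z')(C) = Mul(1, C) = C)
Function('l')(E, k) = Add(Mul(-25, k), Mul(E, k)) (Function('l')(E, k) = Add(Mul(E, k), Mul(-25, k)) = Add(Mul(-25, k), Mul(E, k)))
Function('a')(X, u) = Add(X, u)
Function('v')(J) = -16 (Function('v')(J) = Add(-5, -11) = -16)
Mul(Add(Function('l')(Function('Z')(0), -5), Function('v')(-9)), Function('a')(Function('H')(4, -6), 1)) = Mul(Add(Mul(-5, Add(-25, 0)), -16), Add(1, 1)) = Mul(Add(Mul(-5, -25), -16), 2) = Mul(Add(125, -16), 2) = Mul(109, 2) = 218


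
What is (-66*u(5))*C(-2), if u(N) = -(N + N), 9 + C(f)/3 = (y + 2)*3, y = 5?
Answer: 23760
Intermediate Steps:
C(f) = 36 (C(f) = -27 + 3*((5 + 2)*3) = -27 + 3*(7*3) = -27 + 3*21 = -27 + 63 = 36)
u(N) = -2*N
(-66*u(5))*C(-2) = -(-132)*5*36 = -66*(-10)*36 = 660*36 = 23760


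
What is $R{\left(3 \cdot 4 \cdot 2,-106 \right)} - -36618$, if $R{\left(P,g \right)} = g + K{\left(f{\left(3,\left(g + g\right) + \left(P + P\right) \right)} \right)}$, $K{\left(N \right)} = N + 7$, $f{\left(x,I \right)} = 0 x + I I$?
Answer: $63415$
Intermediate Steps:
$f{\left(x,I \right)} = I^{2}$ ($f{\left(x,I \right)} = 0 + I^{2} = I^{2}$)
$K{\left(N \right)} = 7 + N$
$R{\left(P,g \right)} = 7 + g + \left(2 P + 2 g\right)^{2}$ ($R{\left(P,g \right)} = g + \left(7 + \left(\left(g + g\right) + \left(P + P\right)\right)^{2}\right) = g + \left(7 + \left(2 g + 2 P\right)^{2}\right) = g + \left(7 + \left(2 P + 2 g\right)^{2}\right) = 7 + g + \left(2 P + 2 g\right)^{2}$)
$R{\left(3 \cdot 4 \cdot 2,-106 \right)} - -36618 = \left(7 - 106 + 4 \left(3 \cdot 4 \cdot 2 - 106\right)^{2}\right) - -36618 = \left(7 - 106 + 4 \left(12 \cdot 2 - 106\right)^{2}\right) + 36618 = \left(7 - 106 + 4 \left(24 - 106\right)^{2}\right) + 36618 = \left(7 - 106 + 4 \left(-82\right)^{2}\right) + 36618 = \left(7 - 106 + 4 \cdot 6724\right) + 36618 = \left(7 - 106 + 26896\right) + 36618 = 26797 + 36618 = 63415$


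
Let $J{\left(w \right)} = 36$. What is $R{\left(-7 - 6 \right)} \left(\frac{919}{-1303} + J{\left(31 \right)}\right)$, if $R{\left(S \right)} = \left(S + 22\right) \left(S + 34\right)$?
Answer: $\frac{8691921}{1303} \approx 6670.7$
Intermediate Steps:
$R{\left(S \right)} = \left(22 + S\right) \left(34 + S\right)$
$R{\left(-7 - 6 \right)} \left(\frac{919}{-1303} + J{\left(31 \right)}\right) = \left(748 + \left(-7 - 6\right)^{2} + 56 \left(-7 - 6\right)\right) \left(\frac{919}{-1303} + 36\right) = \left(748 + \left(-7 - 6\right)^{2} + 56 \left(-7 - 6\right)\right) \left(919 \left(- \frac{1}{1303}\right) + 36\right) = \left(748 + \left(-13\right)^{2} + 56 \left(-13\right)\right) \left(- \frac{919}{1303} + 36\right) = \left(748 + 169 - 728\right) \frac{45989}{1303} = 189 \cdot \frac{45989}{1303} = \frac{8691921}{1303}$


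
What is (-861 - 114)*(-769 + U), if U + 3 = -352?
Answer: 1095900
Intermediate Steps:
U = -355 (U = -3 - 352 = -355)
(-861 - 114)*(-769 + U) = (-861 - 114)*(-769 - 355) = -975*(-1124) = 1095900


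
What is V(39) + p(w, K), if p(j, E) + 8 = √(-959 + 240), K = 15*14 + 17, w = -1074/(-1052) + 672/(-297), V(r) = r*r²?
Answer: 59311 + I*√719 ≈ 59311.0 + 26.814*I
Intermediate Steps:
V(r) = r³
w = -64661/52074 (w = -1074*(-1/1052) + 672*(-1/297) = 537/526 - 224/99 = -64661/52074 ≈ -1.2417)
K = 227 (K = 210 + 17 = 227)
p(j, E) = -8 + I*√719 (p(j, E) = -8 + √(-959 + 240) = -8 + √(-719) = -8 + I*√719)
V(39) + p(w, K) = 39³ + (-8 + I*√719) = 59319 + (-8 + I*√719) = 59311 + I*√719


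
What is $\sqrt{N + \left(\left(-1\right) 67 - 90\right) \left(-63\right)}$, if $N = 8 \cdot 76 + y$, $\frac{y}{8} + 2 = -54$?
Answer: $23 \sqrt{19} \approx 100.25$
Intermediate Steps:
$y = -448$ ($y = -16 + 8 \left(-54\right) = -16 - 432 = -448$)
$N = 160$ ($N = 8 \cdot 76 - 448 = 608 - 448 = 160$)
$\sqrt{N + \left(\left(-1\right) 67 - 90\right) \left(-63\right)} = \sqrt{160 + \left(\left(-1\right) 67 - 90\right) \left(-63\right)} = \sqrt{160 + \left(-67 - 90\right) \left(-63\right)} = \sqrt{160 - -9891} = \sqrt{160 + 9891} = \sqrt{10051} = 23 \sqrt{19}$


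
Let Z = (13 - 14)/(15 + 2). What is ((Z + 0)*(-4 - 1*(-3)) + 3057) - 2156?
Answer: 15318/17 ≈ 901.06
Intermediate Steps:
Z = -1/17 ≈ -0.058824
((Z + 0)*(-4 - 1*(-3)) + 3057) - 2156 = ((-1/17 + 0)*(-4 - 1*(-3)) + 3057) - 2156 = (-(-4 + 3)/17 + 3057) - 2156 = (-1/17*(-1) + 3057) - 2156 = (1/17 + 3057) - 2156 = 51970/17 - 2156 = 15318/17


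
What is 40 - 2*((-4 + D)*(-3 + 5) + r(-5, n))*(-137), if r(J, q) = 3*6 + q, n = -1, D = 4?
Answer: 4698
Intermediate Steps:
r(J, q) = 18 + q
40 - 2*((-4 + D)*(-3 + 5) + r(-5, n))*(-137) = 40 - 2*((-4 + 4)*(-3 + 5) + (18 - 1))*(-137) = 40 - 2*(0*2 + 17)*(-137) = 40 - 2*(0 + 17)*(-137) = 40 - 2*17*(-137) = 40 - 34*(-137) = 40 + 4658 = 4698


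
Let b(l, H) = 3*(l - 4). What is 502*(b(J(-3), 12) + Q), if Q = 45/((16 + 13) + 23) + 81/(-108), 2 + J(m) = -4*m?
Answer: 118221/13 ≈ 9093.9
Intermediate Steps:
J(m) = -2 - 4*m
b(l, H) = -12 + 3*l (b(l, H) = 3*(-4 + l) = -12 + 3*l)
Q = 3/26 (Q = 45/(29 + 23) + 81*(-1/108) = 45/52 - ¾ = 3/26 ≈ 0.11538)
502*(b(J(-3), 12) + Q) = 502*((-12 + 3*(-2 - 4*(-3))) + 3/26) = 502*((-12 + 3*(-2 + 12)) + 3/26) = 502*((-12 + 3*10) + 3/26) = 502*((-12 + 30) + 3/26) = 502*(18 + 3/26) = 502*(471/26) = 118221/13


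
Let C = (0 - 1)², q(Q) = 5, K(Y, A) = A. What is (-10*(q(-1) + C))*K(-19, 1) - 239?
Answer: -299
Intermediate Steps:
C = 1 (C = (-1)² = 1)
(-10*(q(-1) + C))*K(-19, 1) - 239 = -10*(5 + 1)*1 - 239 = -10*6*1 - 239 = -60*1 - 239 = -60 - 239 = -299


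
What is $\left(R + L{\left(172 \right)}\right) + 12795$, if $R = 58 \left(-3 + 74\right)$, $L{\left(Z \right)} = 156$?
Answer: $17069$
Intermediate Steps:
$R = 4118$ ($R = 58 \cdot 71 = 4118$)
$\left(R + L{\left(172 \right)}\right) + 12795 = \left(4118 + 156\right) + 12795 = 4274 + 12795 = 17069$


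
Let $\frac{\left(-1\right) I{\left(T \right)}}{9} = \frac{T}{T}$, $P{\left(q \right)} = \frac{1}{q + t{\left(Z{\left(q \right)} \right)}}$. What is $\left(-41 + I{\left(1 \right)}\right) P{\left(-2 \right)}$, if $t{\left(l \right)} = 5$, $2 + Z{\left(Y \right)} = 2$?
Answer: $- \frac{50}{3} \approx -16.667$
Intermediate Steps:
$Z{\left(Y \right)} = 0$ ($Z{\left(Y \right)} = -2 + 2 = 0$)
$P{\left(q \right)} = \frac{1}{5 + q}$ ($P{\left(q \right)} = \frac{1}{q + 5} = \frac{1}{5 + q}$)
$I{\left(T \right)} = -9$ ($I{\left(T \right)} = - 9 \frac{T}{T} = \left(-9\right) 1 = -9$)
$\left(-41 + I{\left(1 \right)}\right) P{\left(-2 \right)} = \frac{-41 - 9}{5 - 2} = - \frac{50}{3}$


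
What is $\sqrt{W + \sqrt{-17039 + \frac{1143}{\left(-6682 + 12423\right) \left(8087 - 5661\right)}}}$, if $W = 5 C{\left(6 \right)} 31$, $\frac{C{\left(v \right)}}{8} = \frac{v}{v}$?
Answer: $\frac{\sqrt{240535051457369440 + 13927666 i \sqrt{3305223162937224446}}}{13927666} \approx 35.262 + 1.8509 i$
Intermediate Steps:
$C{\left(v \right)} = 8$ ($C{\left(v \right)} = 8 \frac{v}{v} = 8 \cdot 1 = 8$)
$W = 1240$ ($W = 5 \cdot 8 \cdot 31 = 40 \cdot 31 = 1240$)
$\sqrt{W + \sqrt{-17039 + \frac{1143}{\left(-6682 + 12423\right) \left(8087 - 5661\right)}}} = \sqrt{1240 + \sqrt{-17039 + \frac{1143}{\left(-6682 + 12423\right) \left(8087 - 5661\right)}}} = \sqrt{1240 + \sqrt{-17039 + \frac{1143}{5741 \cdot 2426}}} = \sqrt{1240 + \sqrt{-17039 + \frac{1143}{13927666}}} = \sqrt{1240 + \sqrt{- \frac{237313499831}{13927666}}} = \sqrt{1240 + \frac{i \sqrt{3305223162937224446}}{13927666}}$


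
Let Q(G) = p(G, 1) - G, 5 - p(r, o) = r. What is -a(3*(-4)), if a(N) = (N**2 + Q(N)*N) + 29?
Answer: 175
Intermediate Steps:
p(r, o) = 5 - r
Q(G) = 5 - 2*G (Q(G) = (5 - G) - G = 5 - 2*G)
a(N) = 29 + N**2 + N*(5 - 2*N) (a(N) = (N**2 + (5 - 2*N)*N) + 29 = (N**2 + N*(5 - 2*N)) + 29 = 29 + N**2 + N*(5 - 2*N))
-a(3*(-4)) = -(29 - (3*(-4))**2 + 5*(3*(-4))) = -(29 - 1*(-12)**2 + 5*(-12)) = -(29 - 1*144 - 60) = -(29 - 144 - 60) = -1*(-175) = 175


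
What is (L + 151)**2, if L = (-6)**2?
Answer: 34969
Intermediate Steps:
L = 36
(L + 151)**2 = (36 + 151)**2 = 187**2 = 34969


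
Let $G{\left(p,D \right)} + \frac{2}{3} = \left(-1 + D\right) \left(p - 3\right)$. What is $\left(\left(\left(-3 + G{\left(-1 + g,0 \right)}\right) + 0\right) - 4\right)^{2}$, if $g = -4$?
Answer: $\frac{1}{9} \approx 0.11111$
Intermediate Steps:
$G{\left(p,D \right)} = - \frac{2}{3} + \left(-1 + D\right) \left(-3 + p\right)$ ($G{\left(p,D \right)} = - \frac{2}{3} + \left(-1 + D\right) \left(p - 3\right) = - \frac{2}{3} + \left(-1 + D\right) \left(-3 + p\right)$)
$\left(\left(\left(-3 + G{\left(-1 + g,0 \right)}\right) + 0\right) - 4\right)^{2} = \left(\left(\left(-3 + \left(\frac{7}{3} - \left(-1 - 4\right) - 0 + 0 \left(-1 - 4\right)\right)\right) + 0\right) - 4\right)^{2} = \left(\left(\left(-3 + \left(\frac{7}{3} - -5 + 0 + 0 \left(-5\right)\right)\right) + 0\right) - 4\right)^{2} = \left(\left(\left(-3 + \left(\frac{7}{3} + 5 + 0 + 0\right)\right) + 0\right) - 4\right)^{2} = \left(\left(\left(-3 + \frac{22}{3}\right) + 0\right) - 4\right)^{2} = \left(\left(\frac{13}{3} + 0\right) - 4\right)^{2} = \left(\frac{13}{3} - 4\right)^{2} = \left(\frac{1}{3}\right)^{2} = \frac{1}{9}$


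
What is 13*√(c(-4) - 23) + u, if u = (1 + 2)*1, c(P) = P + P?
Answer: 3 + 13*I*√31 ≈ 3.0 + 72.381*I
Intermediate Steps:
c(P) = 2*P
u = 3 (u = 3*1 = 3)
13*√(c(-4) - 23) + u = 13*√(2*(-4) - 23) + 3 = 13*√(-8 - 23) + 3 = 13*√(-31) + 3 = 13*(I*√31) + 3 = 13*I*√31 + 3 = 3 + 13*I*√31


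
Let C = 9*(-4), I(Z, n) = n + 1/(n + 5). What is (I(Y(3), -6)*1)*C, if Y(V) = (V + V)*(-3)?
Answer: 252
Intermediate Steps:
Y(V) = -6*V (Y(V) = (2*V)*(-3) = -6*V)
I(Z, n) = n + 1/(5 + n)
C = -36
(I(Y(3), -6)*1)*C = (((1 + (-6)**2 + 5*(-6))/(5 - 6))*1)*(-36) = (((1 + 36 - 30)/(-1))*1)*(-36) = (-1*7*1)*(-36) = -7*1*(-36) = -7*(-36) = 252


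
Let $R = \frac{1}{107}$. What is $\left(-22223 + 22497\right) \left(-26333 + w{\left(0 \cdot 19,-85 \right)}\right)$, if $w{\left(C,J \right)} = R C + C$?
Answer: $-7215242$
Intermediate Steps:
$R = \frac{1}{107} \approx 0.0093458$
$w{\left(C,J \right)} = \frac{108 C}{107}$ ($w{\left(C,J \right)} = \frac{C}{107} + C = \frac{108 C}{107}$)
$\left(-22223 + 22497\right) \left(-26333 + w{\left(0 \cdot 19,-85 \right)}\right) = \left(-22223 + 22497\right) \left(-26333 + \frac{108 \cdot 0 \cdot 19}{107}\right) = 274 \left(-26333 + \frac{108}{107} \cdot 0\right) = 274 \left(-26333 + 0\right) = 274 \left(-26333\right) = -7215242$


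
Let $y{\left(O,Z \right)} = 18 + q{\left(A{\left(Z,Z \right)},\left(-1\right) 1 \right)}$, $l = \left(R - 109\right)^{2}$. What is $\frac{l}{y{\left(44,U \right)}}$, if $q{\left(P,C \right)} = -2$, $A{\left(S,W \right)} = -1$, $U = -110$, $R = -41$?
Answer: $\frac{5625}{4} \approx 1406.3$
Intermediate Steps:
$l = 22500$ ($l = \left(-41 - 109\right)^{2} = \left(-150\right)^{2} = 22500$)
$y{\left(O,Z \right)} = 16$ ($y{\left(O,Z \right)} = 18 - 2 = 16$)
$\frac{l}{y{\left(44,U \right)}} = \frac{22500}{16} = 22500 \cdot \frac{1}{16} = \frac{5625}{4}$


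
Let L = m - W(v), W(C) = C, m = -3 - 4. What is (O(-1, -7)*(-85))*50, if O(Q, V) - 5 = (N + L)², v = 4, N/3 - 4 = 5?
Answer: -1109250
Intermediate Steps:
N = 27 (N = 12 + 3*5 = 12 + 15 = 27)
m = -7
L = -11 (L = -7 - 1*4 = -7 - 4 = -11)
O(Q, V) = 261 (O(Q, V) = 5 + (27 - 11)² = 5 + 16² = 5 + 256 = 261)
(O(-1, -7)*(-85))*50 = (261*(-85))*50 = -22185*50 = -1109250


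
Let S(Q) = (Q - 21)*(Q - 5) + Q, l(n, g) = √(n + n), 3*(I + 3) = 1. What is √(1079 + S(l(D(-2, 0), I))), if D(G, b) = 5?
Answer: √(1194 - 25*√10) ≈ 33.391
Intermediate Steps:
I = -8/3 (I = -3 + (⅓)*1 = -3 + ⅓ = -8/3 ≈ -2.6667)
l(n, g) = √2*√n (l(n, g) = √(2*n) = √2*√n)
S(Q) = Q + (-21 + Q)*(-5 + Q) (S(Q) = (-21 + Q)*(-5 + Q) + Q = Q + (-21 + Q)*(-5 + Q))
√(1079 + S(l(D(-2, 0), I))) = √(1079 + (105 + (√2*√5)² - 25*√2*√5)) = √(1079 + (105 + (√10)² - 25*√10)) = √(1079 + (105 + 10 - 25*√10)) = √(1079 + (115 - 25*√10)) = √(1194 - 25*√10)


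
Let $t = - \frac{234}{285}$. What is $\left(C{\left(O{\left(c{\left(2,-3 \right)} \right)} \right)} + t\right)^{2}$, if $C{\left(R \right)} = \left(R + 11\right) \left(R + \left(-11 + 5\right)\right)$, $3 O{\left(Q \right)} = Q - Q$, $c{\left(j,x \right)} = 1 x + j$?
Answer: $\frac{40297104}{9025} \approx 4465.1$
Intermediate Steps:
$c{\left(j,x \right)} = j + x$ ($c{\left(j,x \right)} = x + j = j + x$)
$O{\left(Q \right)} = 0$ ($O{\left(Q \right)} = \frac{Q - Q}{3} = \frac{1}{3} \cdot 0 = 0$)
$C{\left(R \right)} = \left(-6 + R\right) \left(11 + R\right)$ ($C{\left(R \right)} = \left(11 + R\right) \left(R - 6\right) = \left(11 + R\right) \left(-6 + R\right) = \left(-6 + R\right) \left(11 + R\right)$)
$t = - \frac{78}{95}$ ($t = \left(-234\right) \frac{1}{285} = - \frac{78}{95} \approx -0.82105$)
$\left(C{\left(O{\left(c{\left(2,-3 \right)} \right)} \right)} + t\right)^{2} = \left(\left(-66 + 0^{2} + 5 \cdot 0\right) - \frac{78}{95}\right)^{2} = \left(\left(-66 + 0 + 0\right) - \frac{78}{95}\right)^{2} = \left(-66 - \frac{78}{95}\right)^{2} = \left(- \frac{6348}{95}\right)^{2} = \frac{40297104}{9025}$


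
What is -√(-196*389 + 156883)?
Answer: -√80639 ≈ -283.97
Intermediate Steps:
-√(-196*389 + 156883) = -√(-76244 + 156883) = -√80639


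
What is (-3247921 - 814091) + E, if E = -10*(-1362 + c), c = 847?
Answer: -4056862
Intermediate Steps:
E = 5150 (E = -10*(-1362 + 847) = -10*(-515) = 5150)
(-3247921 - 814091) + E = (-3247921 - 814091) + 5150 = -4062012 + 5150 = -4056862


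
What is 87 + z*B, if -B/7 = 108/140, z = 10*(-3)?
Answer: 249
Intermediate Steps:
z = -30
B = -27/5 (B = -756/140 = -7*27/35 = -27/5 ≈ -5.4000)
87 + z*B = 87 - 30*(-27/5) = 87 + 162 = 249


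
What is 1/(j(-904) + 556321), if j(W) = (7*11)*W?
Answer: 1/486713 ≈ 2.0546e-6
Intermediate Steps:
j(W) = 77*W
1/(j(-904) + 556321) = 1/(77*(-904) + 556321) = 1/(-69608 + 556321) = 1/486713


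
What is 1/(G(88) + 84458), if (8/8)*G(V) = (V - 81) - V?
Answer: 1/84377 ≈ 1.1852e-5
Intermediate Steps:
G(V) = -81 (G(V) = (V - 81) - V = (-81 + V) - V = -81)
1/(G(88) + 84458) = 1/(-81 + 84458) = 1/84377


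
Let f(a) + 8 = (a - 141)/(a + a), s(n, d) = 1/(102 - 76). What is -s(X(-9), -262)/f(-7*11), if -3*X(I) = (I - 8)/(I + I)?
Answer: 77/13182 ≈ 0.0058413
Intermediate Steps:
X(I) = -(-8 + I)/(6*I) (X(I) = -(I - 8)/(3*(I + I)) = -(-8 + I)/(3*(2*I)) = -(-8 + I)*1/(2*I)/3 = -(-8 + I)/(6*I))
s(n, d) = 1/26
f(a) = -8 + (-141 + a)/(2*a) (f(a) = -8 + (a - 141)/(a + a) = -8 + (-141 + a)/((2*a)) = -8 + (-141 + a)*(1/(2*a)) = -8 + (-141 + a)/(2*a))
-s(X(-9), -262)/f(-7*11) = -1/(26*(3*(-47 - (-35)*11)/(2*((-7*11))))) = -1/(26*((3/2)*(-47 - 5*(-77))/(-77))) = -1/(26*((3/2)*(-1/77)*(-47 + 385))) = -1/(26*((3/2)*(-1/77)*338)) = -1/(26*(-507/77)) = -(-77)/(26*507) = -1*(-77/13182) = 77/13182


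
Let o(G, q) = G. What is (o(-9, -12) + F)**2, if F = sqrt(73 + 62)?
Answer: 216 - 54*sqrt(15) ≈ 6.8589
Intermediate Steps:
F = 3*sqrt(15) (F = sqrt(135) = 3*sqrt(15) ≈ 11.619)
(o(-9, -12) + F)**2 = (-9 + 3*sqrt(15))**2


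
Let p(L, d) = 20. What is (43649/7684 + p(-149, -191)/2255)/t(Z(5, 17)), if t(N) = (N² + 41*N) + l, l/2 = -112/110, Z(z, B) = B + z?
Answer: 98582175/23980519192 ≈ 0.0041109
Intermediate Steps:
l = -112/55 (l = 2*(-112/110) = 2*(-112*1/110) = 2*(-56/55) = -112/55 ≈ -2.0364)
t(N) = -112/55 + N² + 41*N (t(N) = (N² + 41*N) - 112/55 = -112/55 + N² + 41*N)
(43649/7684 + p(-149, -191)/2255)/t(Z(5, 17)) = (43649/7684 + 20/2255)/(-112/55 + (17 + 5)² + 41*(17 + 5)) = (43649*(1/7684) + 20*(1/2255))/(-112/55 + 22² + 41*22) = (43649/7684 + 4/451)/(-112/55 + 484 + 902) = 19716435/(3465484*(76118/55)) = (19716435/3465484)*(55/76118) = 98582175/23980519192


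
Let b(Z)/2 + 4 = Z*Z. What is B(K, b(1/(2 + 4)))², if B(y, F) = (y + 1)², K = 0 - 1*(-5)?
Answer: 1296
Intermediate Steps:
b(Z) = -8 + 2*Z² (b(Z) = -8 + 2*(Z*Z) = -8 + 2*Z²)
K = 5 (K = 0 + 5 = 5)
B(y, F) = (1 + y)²
B(K, b(1/(2 + 4)))² = ((1 + 5)²)² = (6²)² = 36² = 1296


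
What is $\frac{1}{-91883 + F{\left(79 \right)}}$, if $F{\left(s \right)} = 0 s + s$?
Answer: $- \frac{1}{91804} \approx -1.0893 \cdot 10^{-5}$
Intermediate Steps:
$F{\left(s \right)} = s$ ($F{\left(s \right)} = 0 + s = s$)
$\frac{1}{-91883 + F{\left(79 \right)}} = \frac{1}{-91883 + 79} = \frac{1}{-91804} = - \frac{1}{91804}$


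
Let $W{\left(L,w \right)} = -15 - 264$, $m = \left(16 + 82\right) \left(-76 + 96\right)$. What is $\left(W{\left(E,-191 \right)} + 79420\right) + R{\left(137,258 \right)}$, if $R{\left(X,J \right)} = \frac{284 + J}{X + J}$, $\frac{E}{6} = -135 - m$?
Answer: $\frac{31261237}{395} \approx 79142.0$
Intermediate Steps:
$m = 1960$ ($m = 98 \cdot 20 = 1960$)
$E = -12570$ ($E = 6 \left(-135 - 1960\right) = 6 \left(-2095\right) = -12570$)
$W{\left(L,w \right)} = -279$
$R{\left(X,J \right)} = \frac{284 + J}{J + X}$
$\left(W{\left(E,-191 \right)} + 79420\right) + R{\left(137,258 \right)} = \left(-279 + 79420\right) + \frac{284 + 258}{258 + 137} = 79141 + \frac{1}{395} \cdot 542 = 79141 + \frac{542}{395} = \frac{31261237}{395}$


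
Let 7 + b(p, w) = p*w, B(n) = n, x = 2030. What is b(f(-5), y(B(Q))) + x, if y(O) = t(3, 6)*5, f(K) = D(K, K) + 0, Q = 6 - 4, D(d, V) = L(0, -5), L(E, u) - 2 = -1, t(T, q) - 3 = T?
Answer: 2053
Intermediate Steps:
t(T, q) = 3 + T
L(E, u) = 1 (L(E, u) = 2 - 1 = 1)
D(d, V) = 1
Q = 2
f(K) = 1 (f(K) = 1 + 0 = 1)
y(O) = 30 (y(O) = (3 + 3)*5 = 6*5 = 30)
b(p, w) = -7 + p*w
b(f(-5), y(B(Q))) + x = (-7 + 1*30) + 2030 = (-7 + 30) + 2030 = 23 + 2030 = 2053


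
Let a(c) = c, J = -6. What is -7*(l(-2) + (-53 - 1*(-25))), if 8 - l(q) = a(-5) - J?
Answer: 147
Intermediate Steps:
l(q) = 7 (l(q) = 8 - (-5 - 1*(-6)) = 8 - (-5 + 6) = 8 - 1*1 = 8 - 1 = 7)
-7*(l(-2) + (-53 - 1*(-25))) = -7*(7 + (-53 - 1*(-25))) = -7*(7 + (-53 + 25)) = -7*(7 - 28) = -7*(-21) = 147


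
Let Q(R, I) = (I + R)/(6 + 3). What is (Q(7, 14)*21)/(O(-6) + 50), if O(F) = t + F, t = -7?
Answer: 49/37 ≈ 1.3243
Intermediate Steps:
Q(R, I) = I/9 + R/9 (Q(R, I) = (I + R)/9 = (I + R)*(1/9) = I/9 + R/9)
O(F) = -7 + F
(Q(7, 14)*21)/(O(-6) + 50) = (((1/9)*14 + (1/9)*7)*21)/((-7 - 6) + 50) = ((14/9 + 7/9)*21)/(-13 + 50) = ((7/3)*21)/37 = 49*(1/37) = 49/37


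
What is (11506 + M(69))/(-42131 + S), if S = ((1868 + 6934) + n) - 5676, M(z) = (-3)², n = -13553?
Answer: -11515/52558 ≈ -0.21909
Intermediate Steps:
M(z) = 9
S = -10427 (S = ((1868 + 6934) - 13553) - 5676 = (8802 - 13553) - 5676 = -4751 - 5676 = -10427)
(11506 + M(69))/(-42131 + S) = (11506 + 9)/(-42131 - 10427) = 11515/(-52558) = 11515*(-1/52558) = -11515/52558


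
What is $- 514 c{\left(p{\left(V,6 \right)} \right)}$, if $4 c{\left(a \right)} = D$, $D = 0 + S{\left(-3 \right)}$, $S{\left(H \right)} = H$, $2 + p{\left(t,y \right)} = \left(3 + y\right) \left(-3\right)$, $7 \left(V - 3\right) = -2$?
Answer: $\frac{771}{2} \approx 385.5$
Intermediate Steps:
$V = \frac{19}{7}$ ($V = 3 + \frac{1}{7} \left(-2\right) = 3 - \frac{2}{7} = \frac{19}{7} \approx 2.7143$)
$p{\left(t,y \right)} = -11 - 3 y$ ($p{\left(t,y \right)} = -2 + \left(3 + y\right) \left(-3\right) = -2 - \left(9 + 3 y\right) = -11 - 3 y$)
$D = -3$ ($D = 0 - 3 = -3$)
$c{\left(a \right)} = - \frac{3}{4}$ ($c{\left(a \right)} = \frac{1}{4} \left(-3\right) = - \frac{3}{4}$)
$- 514 c{\left(p{\left(V,6 \right)} \right)} = \left(-514\right) \left(- \frac{3}{4}\right) = \frac{771}{2}$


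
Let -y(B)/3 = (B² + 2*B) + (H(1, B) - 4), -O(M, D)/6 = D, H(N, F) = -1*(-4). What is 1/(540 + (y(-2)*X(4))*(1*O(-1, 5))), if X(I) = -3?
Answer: 1/540 ≈ 0.0018519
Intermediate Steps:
H(N, F) = 4
O(M, D) = -6*D
y(B) = -6*B - 3*B² (y(B) = -3*((B² + 2*B) + (4 - 4)) = -3*((B² + 2*B) + 0) = -3*(B² + 2*B) = -6*B - 3*B²)
1/(540 + (y(-2)*X(4))*(1*O(-1, 5))) = 1/(540 + ((3*(-2)*(-2 - 1*(-2)))*(-3))*(1*(-6*5))) = 1/(540 + ((3*(-2)*(-2 + 2))*(-3))*(1*(-30))) = 1/(540 + ((3*(-2)*0)*(-3))*(-30)) = 1/(540 + (0*(-3))*(-30)) = 1/(540 + 0*(-30)) = 1/(540 + 0) = 1/540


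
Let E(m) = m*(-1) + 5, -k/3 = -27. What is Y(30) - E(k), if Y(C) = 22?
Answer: 98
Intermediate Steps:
k = 81 (k = -3*(-27) = 81)
E(m) = 5 - m (E(m) = -m + 5 = 5 - m)
Y(30) - E(k) = 22 - (5 - 1*81) = 22 - (5 - 81) = 22 - 1*(-76) = 22 + 76 = 98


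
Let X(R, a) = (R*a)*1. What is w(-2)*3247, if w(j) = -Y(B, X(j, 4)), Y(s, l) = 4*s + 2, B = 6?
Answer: -84422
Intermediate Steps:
X(R, a) = R*a
Y(s, l) = 2 + 4*s
w(j) = -26 (w(j) = -(2 + 4*6) = -(2 + 24) = -1*26 = -26)
w(-2)*3247 = -26*3247 = -84422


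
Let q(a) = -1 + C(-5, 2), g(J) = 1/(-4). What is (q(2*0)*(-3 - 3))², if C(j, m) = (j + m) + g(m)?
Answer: 2601/4 ≈ 650.25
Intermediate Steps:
g(J) = -¼
C(j, m) = -¼ + j + m (C(j, m) = (j + m) - ¼ = -¼ + j + m)
q(a) = -17/4 (q(a) = -1 + (-¼ - 5 + 2) = -1 - 13/4 = -17/4)
(q(2*0)*(-3 - 3))² = (-17*(-3 - 3)/4)² = (-17/4*(-6))² = (51/2)² = 2601/4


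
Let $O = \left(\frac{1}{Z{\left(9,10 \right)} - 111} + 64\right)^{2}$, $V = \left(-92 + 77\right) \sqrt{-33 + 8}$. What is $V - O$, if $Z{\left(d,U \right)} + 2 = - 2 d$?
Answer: $- \frac{70274689}{17161} - 75 i \approx -4095.0 - 75.0 i$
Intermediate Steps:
$V = - 75 i$ ($V = - 15 \sqrt{-25} = - 15 \cdot 5 i = - 75 i \approx - 75.0 i$)
$Z{\left(d,U \right)} = -2 - 2 d$
$O = \frac{70274689}{17161}$ ($O = \left(\frac{1}{\left(-2 - 18\right) - 111} + 64\right)^{2} = \left(\frac{1}{-20 - 111} + 64\right)^{2} = \left(\frac{1}{-131} + 64\right)^{2} = \left(- \frac{1}{131} + 64\right)^{2} = \left(\frac{8383}{131}\right)^{2} = \frac{70274689}{17161} \approx 4095.0$)
$V - O = - 75 i - \frac{70274689}{17161} = - \frac{70274689}{17161} - 75 i$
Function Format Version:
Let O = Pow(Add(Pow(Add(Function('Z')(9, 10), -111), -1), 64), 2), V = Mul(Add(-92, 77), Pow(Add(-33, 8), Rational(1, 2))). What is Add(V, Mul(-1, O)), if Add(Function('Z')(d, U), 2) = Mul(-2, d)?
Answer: Add(Rational(-70274689, 17161), Mul(-75, I)) ≈ Add(-4095.0, Mul(-75.000, I))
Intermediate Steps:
V = Mul(-75, I) (V = Mul(-15, Pow(-25, Rational(1, 2))) = Mul(-15, Mul(5, I)) = Mul(-75, I) ≈ Mul(-75.000, I))
Function('Z')(d, U) = Add(-2, Mul(-2, d))
O = Rational(70274689, 17161) (O = Pow(Add(Pow(Add(Add(-2, Mul(-2, 9)), -111), -1), 64), 2) = Pow(Add(Pow(Add(Add(-2, -18), -111), -1), 64), 2) = Pow(Add(Pow(Add(-20, -111), -1), 64), 2) = Pow(Add(Pow(-131, -1), 64), 2) = Pow(Add(Rational(-1, 131), 64), 2) = Pow(Rational(8383, 131), 2) = Rational(70274689, 17161) ≈ 4095.0)
Add(V, Mul(-1, O)) = Add(Mul(-75, I), Mul(-1, Rational(70274689, 17161))) = Add(Mul(-75, I), Rational(-70274689, 17161)) = Add(Rational(-70274689, 17161), Mul(-75, I))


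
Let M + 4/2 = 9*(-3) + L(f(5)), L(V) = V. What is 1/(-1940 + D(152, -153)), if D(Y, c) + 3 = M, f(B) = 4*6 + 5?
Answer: -1/1943 ≈ -0.00051467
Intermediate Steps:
f(B) = 29 (f(B) = 24 + 5 = 29)
M = 0 (M = -2 + (9*(-3) + 29) = -2 + (-27 + 29) = -2 + 2 = 0)
D(Y, c) = -3 (D(Y, c) = -3 + 0 = -3)
1/(-1940 + D(152, -153)) = 1/(-1940 - 3) = 1/(-1943) = -1/1943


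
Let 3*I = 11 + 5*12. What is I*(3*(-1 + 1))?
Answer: 0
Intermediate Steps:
I = 71/3 (I = (11 + 5*12)/3 = (11 + 60)/3 = (⅓)*71 = 71/3 ≈ 23.667)
I*(3*(-1 + 1)) = 71*(3*(-1 + 1))/3 = 71*(3*0)/3 = (71/3)*0 = 0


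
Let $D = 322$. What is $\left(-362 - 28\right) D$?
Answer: $-125580$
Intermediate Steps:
$\left(-362 - 28\right) D = \left(-362 - 28\right) 322 = \left(-390\right) 322 = -125580$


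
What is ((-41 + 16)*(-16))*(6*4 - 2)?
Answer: 8800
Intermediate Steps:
((-41 + 16)*(-16))*(6*4 - 2) = (-25*(-16))*(24 - 2) = 400*22 = 8800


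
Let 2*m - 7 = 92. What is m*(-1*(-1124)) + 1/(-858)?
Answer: 47737403/858 ≈ 55638.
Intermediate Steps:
m = 99/2 (m = 7/2 + (½)*92 = 7/2 + 46 = 99/2 ≈ 49.500)
m*(-1*(-1124)) + 1/(-858) = 99*(-1*(-1124))/2 + 1/(-858) = (99/2)*1124 - 1/858 = 55638 - 1/858 = 47737403/858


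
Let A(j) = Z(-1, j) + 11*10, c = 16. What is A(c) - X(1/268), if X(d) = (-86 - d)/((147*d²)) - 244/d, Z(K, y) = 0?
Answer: 5268642/49 ≈ 1.0752e+5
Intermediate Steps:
A(j) = 110 (A(j) = 0 + 11*10 = 0 + 110 = 110)
X(d) = -244/d + (-86 - d)/(147*d²) (X(d) = (-86 - d)*(1/(147*d²)) - 244/d = (-86 - d)/(147*d²) - 244/d = -244/d + (-86 - d)/(147*d²))
A(c) - X(1/268) = 110 - (-86 - 35869/268)/(147*(1/268)²) = 110 - (-86 - 35869*1/268)/(147*268⁻²) = 110 - 71824*(-86 - 35869/268)/147 = 110 - 71824*(-58917)/(147*268) = 110 - 1*(-5263252/49) = 110 + 5263252/49 = 5268642/49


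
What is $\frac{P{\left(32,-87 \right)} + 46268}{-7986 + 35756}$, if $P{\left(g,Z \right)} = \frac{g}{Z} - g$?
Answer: $\frac{402250}{241599} \approx 1.6649$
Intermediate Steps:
$P{\left(g,Z \right)} = - g + \frac{g}{Z}$
$\frac{P{\left(32,-87 \right)} + 46268}{-7986 + 35756} = \frac{\left(\left(-1\right) 32 + \frac{32}{-87}\right) + 46268}{-7986 + 35756} = \frac{\left(-32 + 32 \left(- \frac{1}{87}\right)\right) + 46268}{27770} = \left(\left(-32 - \frac{32}{87}\right) + 46268\right) \frac{1}{27770} = \left(- \frac{2816}{87} + 46268\right) \frac{1}{27770} = \frac{4022500}{87} \cdot \frac{1}{27770} = \frac{402250}{241599}$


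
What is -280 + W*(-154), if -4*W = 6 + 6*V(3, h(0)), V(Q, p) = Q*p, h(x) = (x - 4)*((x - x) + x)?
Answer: -49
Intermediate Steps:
h(x) = x*(-4 + x) (h(x) = (-4 + x)*(0 + x) = (-4 + x)*x = x*(-4 + x))
W = -3/2 (W = -(6 + 6*(3*(0*(-4 + 0))))/4 = -(6 + 6*(3*(0*(-4))))/4 = -(6 + 6*(3*0))/4 = -(6 + 6*0)/4 = -(6 + 0)/4 = -¼*6 = -3/2 ≈ -1.5000)
-280 + W*(-154) = -280 - 3/2*(-154) = -280 + 231 = -49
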